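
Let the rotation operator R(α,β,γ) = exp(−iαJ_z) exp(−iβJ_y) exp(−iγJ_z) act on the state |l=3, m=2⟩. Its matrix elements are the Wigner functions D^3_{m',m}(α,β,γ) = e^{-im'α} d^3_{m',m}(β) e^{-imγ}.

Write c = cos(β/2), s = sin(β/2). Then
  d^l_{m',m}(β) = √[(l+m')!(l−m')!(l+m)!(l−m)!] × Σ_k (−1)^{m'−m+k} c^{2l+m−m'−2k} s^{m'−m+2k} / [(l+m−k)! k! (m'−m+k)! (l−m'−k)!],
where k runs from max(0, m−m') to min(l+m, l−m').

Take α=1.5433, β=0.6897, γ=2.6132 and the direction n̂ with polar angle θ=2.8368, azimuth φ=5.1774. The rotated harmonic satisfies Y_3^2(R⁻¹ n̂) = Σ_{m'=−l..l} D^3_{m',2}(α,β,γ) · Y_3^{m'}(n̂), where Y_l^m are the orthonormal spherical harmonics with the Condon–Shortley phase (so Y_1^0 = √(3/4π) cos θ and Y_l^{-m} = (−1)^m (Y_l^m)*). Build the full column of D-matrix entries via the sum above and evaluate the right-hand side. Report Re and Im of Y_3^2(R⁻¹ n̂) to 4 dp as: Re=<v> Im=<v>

Re=-0.1567 Im=-0.0625

Need the full column D^3_{m',2} for m'=−3..3 at α=1.5433, β=0.6897, γ=2.6132.
cos(β/2)=0.941126, sin(β/2)=0.338056
d^3_{-3,2}: single k=5 term ⇒ +0.010178;  D = +0.008420-0.005718i
d^3_{-2,2}: k∈[4..5] ⇒ +0.057839 -0.001493 = +0.056346;  D = -0.030359-0.047468i
d^3_{-1,2}: k∈[3..4] ⇒ +0.203675 -0.013140 = +0.190535;  D = -0.163276+0.098207i
d^3_{0,2}: k∈[2..3] ⇒ +0.491053 -0.063359 = +0.427694;  D = +0.210286+0.372427i
d^3_{1,2}: k∈[1..2] ⇒ +0.789273 -0.203675 = +0.585598;  D = +0.517650-0.273795i
d^3_{2,2}: k∈[0..1] ⇒ +0.694844 -0.448268 = +0.246576;  D = -0.109250-0.221052i
d^3_{3,2}: single k=0 term ⇒ -0.611368;  D = +0.555324-0.255707i
Y_3^{m'}(θ=2.8368,φ=5.1774) and Σ D·Y over m':
  (+0.0084-0.0057i)·(-0.0111-0.0020i)  (-0.0304-0.0475i)·(+0.0525-0.0704i)  (-0.1633+0.0982i)·(+0.1544+0.3077i)  (+0.2103+0.3724i)·(-0.5517+0.0000i)  (+0.5176-0.2738i)·(-0.1544+0.3077i)  (-0.1092-0.2211i)·(+0.0525+0.0704i)  (+0.5553-0.2557i)·(+0.0111-0.0020i)
Y_3^2(R⁻¹ n̂) = -0.156652-0.062510i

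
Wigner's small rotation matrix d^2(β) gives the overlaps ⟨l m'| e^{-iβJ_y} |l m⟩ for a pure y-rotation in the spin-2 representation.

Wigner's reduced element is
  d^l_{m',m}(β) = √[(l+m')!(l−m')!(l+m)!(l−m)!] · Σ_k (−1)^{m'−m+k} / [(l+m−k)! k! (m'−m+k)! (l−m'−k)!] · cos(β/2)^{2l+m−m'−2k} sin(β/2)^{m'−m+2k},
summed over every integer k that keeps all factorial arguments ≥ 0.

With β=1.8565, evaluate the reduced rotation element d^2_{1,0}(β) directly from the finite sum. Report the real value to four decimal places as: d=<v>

d=0.3312

d^2_{1,0}(β=1.8565) via Wigner's sum:
Half-angle: c=0.599236, s=0.800573. N=√(6·1·2·2)=4.898979
The bounds max(0,m−m')=0 and min(l+m,l−m')=1 give 2 terms
  k=0: (−1)^1·4.8990/(2)·0.5992^3·0.8006^1 = -0.421959
  k=1: (−1)^2·4.8990/(2)·0.5992^1·0.8006^3 = +0.753140
d^2_{1,0}(1.8565) = -0.421959 +0.753140 = +0.331181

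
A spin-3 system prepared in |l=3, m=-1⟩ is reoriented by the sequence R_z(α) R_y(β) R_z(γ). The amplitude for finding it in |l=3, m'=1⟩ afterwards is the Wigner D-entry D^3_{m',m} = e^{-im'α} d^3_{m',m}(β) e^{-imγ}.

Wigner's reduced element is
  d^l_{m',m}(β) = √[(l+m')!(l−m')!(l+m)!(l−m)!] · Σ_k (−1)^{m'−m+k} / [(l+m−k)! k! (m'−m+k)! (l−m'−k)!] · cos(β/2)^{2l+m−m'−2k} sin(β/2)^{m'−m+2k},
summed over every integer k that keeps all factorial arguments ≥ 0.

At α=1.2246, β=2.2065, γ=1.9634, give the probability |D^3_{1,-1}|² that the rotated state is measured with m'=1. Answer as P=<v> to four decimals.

P=0.1080

D^3_{1,-1}(1.2246,2.2065,1.9634) = e^{-i·1·1.2246}·d^3_{1,-1}(2.2065)·e^{-i·-1·1.9634}. Compute d first:
c=cos(2.2065/2)=0.450697, s=sin(2.2065/2)=0.892677; N=√[24·2·2·24]=48.000000
k∈{0,1,2} keeps every argument non-negative
  k=0: (−1)^2·48.0000/(8)·0.4507^4·0.8927^2 = +0.197278
  k=1: (−1)^3·48.0000/(6)·0.4507^2·0.8927^4 = -1.031898
  k=2: (−1)^4·48.0000/(48)·0.4507^0·0.8927^6 = +0.506018
d^3_{1,-1}(2.2065) = +0.197278 -1.031898 +0.506018 = -0.328602
|D^3_{1,-1}|² = |d^3_{1,-1}(β)|² = (-0.328602)² = 0.107980 (the z-rotation phases have unit modulus)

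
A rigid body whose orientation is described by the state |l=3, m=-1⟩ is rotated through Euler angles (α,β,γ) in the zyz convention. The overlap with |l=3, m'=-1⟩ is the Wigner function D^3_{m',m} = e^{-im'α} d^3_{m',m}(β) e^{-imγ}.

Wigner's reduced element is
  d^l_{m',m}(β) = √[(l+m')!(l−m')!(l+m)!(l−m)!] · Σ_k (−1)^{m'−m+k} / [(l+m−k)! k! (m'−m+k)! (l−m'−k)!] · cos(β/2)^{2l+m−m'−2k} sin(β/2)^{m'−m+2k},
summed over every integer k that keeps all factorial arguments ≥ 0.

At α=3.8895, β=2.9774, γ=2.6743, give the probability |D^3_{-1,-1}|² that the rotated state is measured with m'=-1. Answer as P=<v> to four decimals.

P=0.0016

D^3_{-1,-1}(3.8895,2.9774,2.6743) = e^{-i·-1·3.8895}·d^3_{-1,-1}(2.9774)·e^{-i·-1·2.6743}. Compute d first:
With c≡cos(β/2)=0.082004 and s≡sin(β/2)=0.996632, N=[2·24·2·24]^{1/2}=48.000000
k∈{0,1,2} keeps every argument non-negative
  k=0: (−1)^0·48.0000/(48)·0.0820^6·0.9966^0 = +0.000000
  k=1: (−1)^1·48.0000/(6)·0.0820^4·0.9966^2 = -0.000359
  k=2: (−1)^2·48.0000/(8)·0.0820^2·0.9966^4 = +0.039807
d^3_{-1,-1}(2.9774) = +0.000000 -0.000359 +0.039807 = +0.039448
|D^3_{-1,-1}|² = |d^3_{-1,-1}(β)|² = (+0.039448)² = 0.001556 (the z-rotation phases have unit modulus)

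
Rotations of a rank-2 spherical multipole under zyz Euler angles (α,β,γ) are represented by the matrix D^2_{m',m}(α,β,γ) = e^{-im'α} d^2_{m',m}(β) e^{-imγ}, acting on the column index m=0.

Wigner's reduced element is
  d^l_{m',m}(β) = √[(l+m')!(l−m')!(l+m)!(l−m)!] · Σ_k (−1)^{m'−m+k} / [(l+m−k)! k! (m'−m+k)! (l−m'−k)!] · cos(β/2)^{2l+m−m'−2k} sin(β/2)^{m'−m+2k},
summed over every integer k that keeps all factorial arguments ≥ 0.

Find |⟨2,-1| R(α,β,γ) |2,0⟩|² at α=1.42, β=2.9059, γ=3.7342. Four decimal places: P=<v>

First d^2_{-1,0}(β=2.9059), then the phase factors e^{-i(-1)α} and e^{-i(0)γ}:
c=cos(2.9059/2)=0.117574, s=sin(2.9059/2)=0.993064; N=√[1·6·2·2]=4.898979
The bounds max(0,m−m')=1 and min(l+m,l−m')=2 give 2 terms
  k=1: (−1)^0·4.8990/(2)·0.1176^3·0.9931^1 = +0.003954
  k=2: (−1)^1·4.8990/(2)·0.1176^1·0.9931^3 = -0.282045
d^2_{-1,0}(2.9059) = +0.003954 -0.282045 = -0.278091
|D^2_{-1,0}|² = |d^2_{-1,0}(β)|² = (-0.278091)² = 0.077335 (the z-rotation phases have unit modulus)

P=0.0773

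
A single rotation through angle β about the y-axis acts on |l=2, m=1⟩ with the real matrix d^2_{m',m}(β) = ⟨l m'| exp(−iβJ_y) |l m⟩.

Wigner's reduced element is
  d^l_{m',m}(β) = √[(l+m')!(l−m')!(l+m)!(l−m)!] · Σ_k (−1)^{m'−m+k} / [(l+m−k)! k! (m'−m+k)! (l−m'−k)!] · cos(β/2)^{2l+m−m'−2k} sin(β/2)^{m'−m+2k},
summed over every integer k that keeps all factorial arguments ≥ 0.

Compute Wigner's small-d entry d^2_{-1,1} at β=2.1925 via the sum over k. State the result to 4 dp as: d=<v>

d^2_{-1,1}(β=2.1925) via Wigner's sum:
c=cos(2.1925/2)=0.456935, s=sin(2.1925/2)=0.889500; N=√[1·6·6·1]=6.000000
Admissible k: 2..3 (factorial args all ≥0)
  k=2: (−1)^0·6.0000/(2)·0.4569^2·0.8895^2 = +0.495589
  k=3: (−1)^1·6.0000/(6)·0.4569^0·0.8895^4 = -0.626014
d^2_{-1,1}(2.1925) = +0.495589 -0.626014 = -0.130425

d=-0.1304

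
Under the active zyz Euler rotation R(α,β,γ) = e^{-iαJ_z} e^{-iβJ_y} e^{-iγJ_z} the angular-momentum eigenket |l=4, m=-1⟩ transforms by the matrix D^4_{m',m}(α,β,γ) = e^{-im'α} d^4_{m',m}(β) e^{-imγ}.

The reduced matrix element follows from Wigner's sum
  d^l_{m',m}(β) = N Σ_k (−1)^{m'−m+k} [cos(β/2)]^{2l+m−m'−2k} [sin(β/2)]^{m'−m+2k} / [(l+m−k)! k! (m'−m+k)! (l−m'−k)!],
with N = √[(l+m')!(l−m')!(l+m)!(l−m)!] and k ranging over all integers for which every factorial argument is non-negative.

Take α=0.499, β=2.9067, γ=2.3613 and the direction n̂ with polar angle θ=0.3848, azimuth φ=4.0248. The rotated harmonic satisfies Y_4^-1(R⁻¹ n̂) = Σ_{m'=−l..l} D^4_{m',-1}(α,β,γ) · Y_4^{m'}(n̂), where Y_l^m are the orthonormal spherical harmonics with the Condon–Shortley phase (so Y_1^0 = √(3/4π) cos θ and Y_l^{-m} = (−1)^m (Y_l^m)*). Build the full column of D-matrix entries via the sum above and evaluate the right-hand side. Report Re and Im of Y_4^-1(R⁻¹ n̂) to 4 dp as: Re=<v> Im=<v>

Need the full column D^4_{m',-1} for m'=−4..4 at α=0.499, β=2.9067, γ=2.3613.
cos(β/2)=0.117177, sin(β/2)=0.993111
d^4_{-4,-1}: single k=3 term ⇒ +0.000162;  D = -0.000056-0.000152i
d^4_{-3,-1}: k∈[2..3] ⇒ +0.000020 -0.002426 = -0.002406;  D = +0.001814+0.001580i
d^4_{-2,-1}: k∈[1..3] ⇒ +0.000001 -0.000459 +0.021980 = +0.021522;  D = -0.021014-0.004649i
d^4_{-1,-1}: k∈[0..3] ⇒ +0.000000 -0.000038 +0.005501 -0.131725 = -0.126262;  D = +0.121299-0.035050i
d^4_{0,-1}: k∈[0..3] ⇒ -0.000001 +0.000581 -0.041704 +0.499276 = +0.458151;  D = -0.325611+0.322303i
d^4_{1,-1}: k∈[0..3] ⇒ +0.000026 -0.005501 +0.197587 -0.946199 = -0.754088;  D = +0.216719-0.722275i
d^4_{2,-1}: k∈[0..2] ⇒ -0.000306 +0.032970 -0.473655 = -0.440991;  D = -0.090849-0.431531i
d^4_{3,-1}: k∈[0..1] ⇒ +0.002426 -0.104553 = -0.102128;  D = -0.066298-0.077682i
d^4_{4,-1}: single k=0 term ⇒ -0.011631;  D = -0.010863-0.004155i
Y_4^{m'}(θ=0.3848,φ=4.0248) and Σ D·Y over m':
  (-0.0001-0.0002i)·(-0.0081+0.0034i)  (+0.0018+0.0016i)·(+0.0541+0.0290i)  (-0.0210-0.0046i)·(-0.0459-0.2318i)  (+0.1213-0.0350i)·(-0.3148+0.3833i)  (-0.3256+0.3223i)·(+0.3236+0.0000i)  (+0.2167-0.7223i)·(+0.3148+0.3833i)  (-0.0908-0.4315i)·(-0.0459+0.2318i)  (-0.0663-0.0777i)·(-0.0541+0.0290i)  (-0.0109-0.0042i)·(-0.0081-0.0034i)
Y_4^-1(R⁻¹ n̂) = +0.325054+0.023838i

Re=0.3251 Im=0.0238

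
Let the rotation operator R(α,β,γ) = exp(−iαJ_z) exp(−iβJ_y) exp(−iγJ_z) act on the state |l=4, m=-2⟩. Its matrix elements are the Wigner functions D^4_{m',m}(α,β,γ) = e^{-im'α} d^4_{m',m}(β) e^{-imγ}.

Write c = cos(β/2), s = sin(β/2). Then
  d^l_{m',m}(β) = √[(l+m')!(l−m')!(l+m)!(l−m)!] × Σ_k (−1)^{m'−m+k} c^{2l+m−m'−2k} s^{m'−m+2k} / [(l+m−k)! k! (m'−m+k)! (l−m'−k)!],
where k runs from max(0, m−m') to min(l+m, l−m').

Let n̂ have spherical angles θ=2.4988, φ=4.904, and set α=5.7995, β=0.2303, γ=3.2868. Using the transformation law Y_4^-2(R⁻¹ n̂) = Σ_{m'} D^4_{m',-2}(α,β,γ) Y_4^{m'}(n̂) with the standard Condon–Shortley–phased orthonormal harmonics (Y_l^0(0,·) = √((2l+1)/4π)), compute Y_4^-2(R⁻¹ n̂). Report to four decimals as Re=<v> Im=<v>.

Re=-0.0548 Im=0.4074

Need the full column D^4_{m',-2} for m'=−4..4 at α=5.7995, β=0.2303, γ=3.2868.
cos(β/2)=0.993378, sin(β/2)=0.114896
d^4_{-4,-2}: single k=2 term ⇒ +0.067123;  D = -0.004931-0.066942i
d^4_{-3,-2}: k∈[1..2] ⇒ +0.410363 -0.016469 = +0.393894;  D = +0.157066-0.361224i
d^4_{-2,-2}: k∈[0..2] ⇒ +0.948232 -0.152221 +0.002545 = +0.798557;  D = +0.622462-0.500234i
d^4_{-1,-2}: k∈[0..2] ⇒ -0.465308 +0.031124 -0.000278 = -0.434462;  D = -0.426373+0.083447i
d^4_{0,-2}: k∈[0..2] ⇒ +0.120341 -0.004293 +0.000022 = +0.116070;  D = +0.111209+0.033237i
d^4_{1,-2}: k∈[0..2] ⇒ -0.020749 +0.000416 -0.000001 = -0.020334;  D = -0.014540-0.014215i
d^4_{2,-2}: k∈[0..2] ⇒ +0.002545 -0.000027 +0.000000 = +0.002518;  D = +0.000775+0.002396i
d^4_{3,-2}: k∈[0..1] ⇒ -0.000220 +0.000001 = -0.000219;  D = +0.000037-0.000216i
d^4_{4,-2}: single k=0 term ⇒ +0.000012;  D = -0.000007+0.000010i
Y_4^{m'}(θ=2.4988,φ=4.904) and Σ D·Y over m':
  (-0.0049-0.0669i)·(+0.0412-0.0396i)  (+0.1571-0.3612i)·(+0.1173+0.1811i)  (+0.6225-0.5002i)·(-0.3885+0.1566i)  (-0.4264+0.0834i)·(-0.0642-0.3309i)  (+0.1112+0.0332i)·(-0.1961+0.0000i)  (-0.0145-0.0142i)·(+0.0642-0.3309i)  (+0.0008+0.0024i)·(-0.3885-0.1566i)  (+0.0000-0.0002i)·(-0.1173+0.1811i)  (-0.0000+0.0000i)·(+0.0412+0.0396i)
Y_4^-2(R⁻¹ n̂) = -0.054843+0.407403i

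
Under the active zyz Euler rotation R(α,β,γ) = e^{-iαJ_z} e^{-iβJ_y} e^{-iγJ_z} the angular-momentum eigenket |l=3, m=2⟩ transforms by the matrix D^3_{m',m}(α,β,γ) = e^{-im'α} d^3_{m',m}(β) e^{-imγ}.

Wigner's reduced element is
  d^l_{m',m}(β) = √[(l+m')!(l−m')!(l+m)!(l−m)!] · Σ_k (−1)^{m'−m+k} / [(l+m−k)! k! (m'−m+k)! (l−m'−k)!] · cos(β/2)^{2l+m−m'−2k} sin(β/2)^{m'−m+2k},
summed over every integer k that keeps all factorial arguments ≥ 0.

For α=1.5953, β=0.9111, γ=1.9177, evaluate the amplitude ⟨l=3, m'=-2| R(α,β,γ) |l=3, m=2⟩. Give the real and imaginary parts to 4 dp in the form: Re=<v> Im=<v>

First d^3_{-2,2}(β=0.9111), then the phase factors e^{-i(-2)α} and e^{-i(2)γ}:
With c≡cos(β/2)=0.898019 and s≡sin(β/2)=0.439956, N=[1·120·120·1]^{1/2}=120.000000
The bounds max(0,m−m')=4 and min(l+m,l−m')=5 give 2 terms
  k=4: (−1)^0·120.0000/(24)·0.8980^2·0.4400^4 = +0.151070
  k=5: (−1)^1·120.0000/(120)·0.8980^0·0.4400^6 = -0.007252
d^3_{-2,2}(0.9111) = +0.151070 -0.007252 = +0.143818
D = (-0.998799-0.048988i)·(+0.143818)·(-0.768817+0.639469i) = +0.114943-0.086440i

Re=0.1149 Im=-0.0864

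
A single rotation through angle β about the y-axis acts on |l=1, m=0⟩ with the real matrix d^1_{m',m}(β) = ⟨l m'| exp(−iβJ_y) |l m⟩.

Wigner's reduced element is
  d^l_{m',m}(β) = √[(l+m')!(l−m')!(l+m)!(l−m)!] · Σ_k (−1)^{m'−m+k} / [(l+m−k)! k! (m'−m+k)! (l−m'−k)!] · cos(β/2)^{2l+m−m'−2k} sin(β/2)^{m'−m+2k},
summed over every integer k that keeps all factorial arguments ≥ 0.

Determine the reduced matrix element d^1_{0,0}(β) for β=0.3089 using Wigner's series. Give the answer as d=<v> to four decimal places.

d^1_{0,0}(β=0.3089) via Wigner's sum:
c=cos(0.3089/2)=0.988096, s=sin(0.3089/2)=0.153837; N=√[1·1·1·1]=1.000000
k∈{0,1} keeps every argument non-negative
  k=0: (−1)^0·1.0000/(1)·0.9881^2·0.1538^0 = +0.976334
  k=1: (−1)^1·1.0000/(1)·0.9881^0·0.1538^2 = -0.023666
d^1_{0,0}(0.3089) = +0.976334 -0.023666 = +0.952669

d=0.9527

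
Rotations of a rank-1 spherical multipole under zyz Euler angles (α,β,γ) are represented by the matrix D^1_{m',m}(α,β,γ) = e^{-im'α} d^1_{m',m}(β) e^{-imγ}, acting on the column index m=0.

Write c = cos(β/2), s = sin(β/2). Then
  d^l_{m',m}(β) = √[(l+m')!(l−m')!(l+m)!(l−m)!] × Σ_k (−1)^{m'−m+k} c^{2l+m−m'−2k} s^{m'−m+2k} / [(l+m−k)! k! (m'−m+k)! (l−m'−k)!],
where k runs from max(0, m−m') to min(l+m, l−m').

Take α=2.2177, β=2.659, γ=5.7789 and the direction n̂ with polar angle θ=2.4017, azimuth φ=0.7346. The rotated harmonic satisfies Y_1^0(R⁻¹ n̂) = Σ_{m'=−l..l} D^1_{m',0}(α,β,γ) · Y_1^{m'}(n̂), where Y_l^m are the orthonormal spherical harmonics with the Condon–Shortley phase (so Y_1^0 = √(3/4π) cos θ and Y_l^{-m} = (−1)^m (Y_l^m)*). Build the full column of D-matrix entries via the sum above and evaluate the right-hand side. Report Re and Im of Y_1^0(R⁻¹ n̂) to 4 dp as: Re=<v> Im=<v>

Need the full column D^1_{m',0} for m'=−1..1 at α=2.2177, β=2.659, γ=5.7789.
cos(β/2)=0.238962, sin(β/2)=0.971029
d^1_{-1,0}: single k=1 term ⇒ +0.328152;  D = -0.197783+0.261850i
d^1_{0,0}: k∈[0..1] ⇒ +0.057103 -0.942897 = -0.885795;  D = -0.885795+0.000000i
d^1_{1,0}: single k=0 term ⇒ -0.328152;  D = +0.197783+0.261850i
Y_1^{m'}(θ=2.4017,φ=0.7346) and Σ D·Y over m':
  (-0.1978+0.2619i)·(+0.1729-0.1561i)  (-0.8858+0.0000i)·(-0.3609+0.0000i)  (+0.1978+0.2619i)·(-0.1729-0.1561i)
Y_1^0(R⁻¹ n̂) = +0.333031+0.000000i

Re=0.3330 Im=0.0000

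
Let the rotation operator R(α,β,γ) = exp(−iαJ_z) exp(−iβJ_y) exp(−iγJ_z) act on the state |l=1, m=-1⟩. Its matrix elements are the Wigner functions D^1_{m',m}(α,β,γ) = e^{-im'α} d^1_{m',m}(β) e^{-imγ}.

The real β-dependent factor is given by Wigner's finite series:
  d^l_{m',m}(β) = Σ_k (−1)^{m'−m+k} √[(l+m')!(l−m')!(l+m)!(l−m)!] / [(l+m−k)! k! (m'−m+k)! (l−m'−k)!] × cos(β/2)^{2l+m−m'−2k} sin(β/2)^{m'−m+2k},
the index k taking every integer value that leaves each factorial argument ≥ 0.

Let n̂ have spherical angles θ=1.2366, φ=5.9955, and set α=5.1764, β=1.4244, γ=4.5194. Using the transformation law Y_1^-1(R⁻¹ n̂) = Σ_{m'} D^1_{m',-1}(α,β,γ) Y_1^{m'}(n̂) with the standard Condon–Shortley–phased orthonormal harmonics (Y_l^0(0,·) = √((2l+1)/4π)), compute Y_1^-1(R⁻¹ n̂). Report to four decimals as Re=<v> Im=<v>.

Need the full column D^1_{m',-1} for m'=−1..1 at α=5.1764, β=1.4244, γ=4.5194.
cos(β/2)=0.756926, sin(β/2)=0.653501
d^1_{-1,-1}: single k=0 term ⇒ +0.572937;  D = -0.552024-0.153385i
d^1_{0,-1}: single k=0 term ⇒ -0.699543;  D = +0.134168+0.686556i
d^1_{1,-1}: single k=0 term ⇒ +0.427063;  D = +0.338160-0.260826i
Y_1^{m'}(θ=1.2366,φ=5.9955) and Σ D·Y over m':
  (-0.5520-0.1534i)·(+0.3130+0.0926i)  (+0.1342+0.6866i)·(+0.1603+0.0000i)  (+0.3382-0.2608i)·(-0.3130+0.0926i)
Y_1^-1(R⁻¹ n̂) = -0.218737+0.123853i

Re=-0.2187 Im=0.1239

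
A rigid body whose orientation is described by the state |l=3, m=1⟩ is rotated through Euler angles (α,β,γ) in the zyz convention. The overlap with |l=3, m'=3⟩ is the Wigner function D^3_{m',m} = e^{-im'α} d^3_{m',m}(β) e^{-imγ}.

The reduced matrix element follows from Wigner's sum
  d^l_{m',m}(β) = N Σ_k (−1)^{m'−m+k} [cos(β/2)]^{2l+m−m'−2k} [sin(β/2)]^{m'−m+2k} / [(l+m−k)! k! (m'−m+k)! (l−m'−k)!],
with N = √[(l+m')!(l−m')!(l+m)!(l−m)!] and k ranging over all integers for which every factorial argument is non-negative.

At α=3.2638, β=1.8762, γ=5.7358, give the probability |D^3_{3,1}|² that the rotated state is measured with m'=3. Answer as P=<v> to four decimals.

P=0.0948

Split into d^3_{3,1}(β=1.8762) × two z-phases.
Half-angle: c=0.591321, s=0.806436. N=√(720·1·24·2)=185.903201
The bounds max(0,m−m')=0 and min(l+m,l−m')=0 give 1 term
  k=0: (−1)^2·185.9032/(48)·0.5913^4·0.8064^2 = +0.307950
d^3_{3,1}(1.8762) = +0.307950
|D^3_{3,1}|² = |d^3_{3,1}(β)|² = (+0.307950)² = 0.094833 (the z-rotation phases have unit modulus)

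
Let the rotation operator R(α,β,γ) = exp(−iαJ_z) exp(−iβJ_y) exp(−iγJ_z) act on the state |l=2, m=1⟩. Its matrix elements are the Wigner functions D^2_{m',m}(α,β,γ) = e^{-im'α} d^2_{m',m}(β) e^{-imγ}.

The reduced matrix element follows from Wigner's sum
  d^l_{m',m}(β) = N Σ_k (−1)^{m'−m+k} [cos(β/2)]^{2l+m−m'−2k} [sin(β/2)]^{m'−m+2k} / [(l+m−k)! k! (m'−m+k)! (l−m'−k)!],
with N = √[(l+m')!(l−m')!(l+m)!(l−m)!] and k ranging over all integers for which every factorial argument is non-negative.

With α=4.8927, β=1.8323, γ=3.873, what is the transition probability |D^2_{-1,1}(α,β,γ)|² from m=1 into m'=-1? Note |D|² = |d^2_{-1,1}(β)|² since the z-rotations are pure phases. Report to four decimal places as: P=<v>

P=0.0924

D^2_{-1,1}(4.8927,1.8323,3.873) = e^{-i·-1·4.8927}·d^2_{-1,1}(1.8323)·e^{-i·1·3.873}. Compute d first:
Half-angle: c=0.608879, s=0.793263. N=√(1·6·6·1)=6.000000
k∈{2,3} keeps every argument non-negative
  k=2: (−1)^0·6.0000/(2)·0.6089^2·0.7933^2 = +0.699870
  k=3: (−1)^1·6.0000/(6)·0.6089^0·0.7933^4 = -0.395977
d^2_{-1,1}(1.8323) = +0.699870 -0.395977 = +0.303894
|D^2_{-1,1}|² = |d^2_{-1,1}(β)|² = (+0.303894)² = 0.092351 (the z-rotation phases have unit modulus)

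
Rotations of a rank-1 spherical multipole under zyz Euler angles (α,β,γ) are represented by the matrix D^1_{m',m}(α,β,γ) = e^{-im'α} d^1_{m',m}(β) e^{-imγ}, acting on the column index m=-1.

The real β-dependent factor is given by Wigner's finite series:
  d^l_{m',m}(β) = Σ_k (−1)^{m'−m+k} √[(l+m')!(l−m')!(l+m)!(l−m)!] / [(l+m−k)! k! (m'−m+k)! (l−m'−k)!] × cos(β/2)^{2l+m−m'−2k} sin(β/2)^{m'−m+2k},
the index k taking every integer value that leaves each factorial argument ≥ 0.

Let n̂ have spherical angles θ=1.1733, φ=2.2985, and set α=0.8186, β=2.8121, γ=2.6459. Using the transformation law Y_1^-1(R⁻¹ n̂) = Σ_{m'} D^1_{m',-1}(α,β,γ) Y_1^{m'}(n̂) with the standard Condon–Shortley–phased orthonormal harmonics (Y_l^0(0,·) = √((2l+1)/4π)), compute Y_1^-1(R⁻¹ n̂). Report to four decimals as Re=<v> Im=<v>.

Need the full column D^1_{m',-1} for m'=−1..1 at α=0.8186, β=2.8121, γ=2.6459.
cos(β/2)=0.164002, sin(β/2)=0.986460
d^1_{-1,-1}: single k=0 term ⇒ +0.026897;  D = -0.025507-0.008535i
d^1_{0,-1}: single k=0 term ⇒ -0.228794;  D = +0.201256-0.108824i
d^1_{1,-1}: single k=0 term ⇒ +0.973103;  D = -0.246876+0.941266i
Y_1^{m'}(θ=1.1733,φ=2.2985) and Σ D·Y over m':
  (-0.0255-0.0085i)·(-0.2119-0.2379i)  (+0.2013-0.1088i)·(+0.1891+0.0000i)  (-0.2469+0.9413i)·(+0.2119-0.2379i)
Y_1^-1(R⁻¹ n̂) = +0.213027+0.245462i

Re=0.2130 Im=0.2455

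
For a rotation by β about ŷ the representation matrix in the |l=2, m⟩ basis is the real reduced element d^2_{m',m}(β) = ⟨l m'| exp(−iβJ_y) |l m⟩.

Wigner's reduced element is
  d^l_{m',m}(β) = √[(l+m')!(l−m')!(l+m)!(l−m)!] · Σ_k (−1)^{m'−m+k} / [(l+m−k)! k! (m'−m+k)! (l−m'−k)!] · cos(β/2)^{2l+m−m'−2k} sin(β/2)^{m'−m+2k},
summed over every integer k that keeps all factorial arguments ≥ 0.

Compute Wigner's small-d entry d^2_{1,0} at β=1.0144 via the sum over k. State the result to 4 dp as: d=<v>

d^2_{1,0}(β=1.0144) via Wigner's sum:
Half-angle: c=0.874108, s=0.485732. N=√(6·1·2·2)=4.898979
The bounds max(0,m−m')=0 and min(l+m,l−m')=1 give 2 terms
  k=0: (−1)^1·4.8990/(2)·0.8741^3·0.4857^1 = -0.794634
  k=1: (−1)^2·4.8990/(2)·0.8741^1·0.4857^3 = +0.245375
d^2_{1,0}(1.0144) = -0.794634 +0.245375 = -0.549259

d=-0.5493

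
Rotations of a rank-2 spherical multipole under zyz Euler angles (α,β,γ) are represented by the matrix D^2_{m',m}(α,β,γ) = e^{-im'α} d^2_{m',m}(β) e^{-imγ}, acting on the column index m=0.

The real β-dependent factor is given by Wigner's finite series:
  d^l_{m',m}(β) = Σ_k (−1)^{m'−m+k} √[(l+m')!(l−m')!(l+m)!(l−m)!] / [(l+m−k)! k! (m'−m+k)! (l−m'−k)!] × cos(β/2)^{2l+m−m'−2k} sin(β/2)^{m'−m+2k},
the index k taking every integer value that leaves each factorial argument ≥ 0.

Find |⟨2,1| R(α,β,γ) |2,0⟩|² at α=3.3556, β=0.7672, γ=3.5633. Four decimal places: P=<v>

D^2_{1,0}(3.3556,0.7672,3.5633) = e^{-i·1·3.3556}·d^2_{1,0}(0.7672)·e^{-i·0·3.5633}. Compute d first:
c=cos(0.7672/2)=0.927323, s=sin(0.7672/2)=0.374261; N=√[6·1·2·2]=4.898979
The bounds max(0,m−m')=0 and min(l+m,l−m')=1 give 2 terms
  k=0: (−1)^1·4.8990/(2)·0.9273^3·0.3743^1 = -0.731045
  k=1: (−1)^2·4.8990/(2)·0.9273^1·0.3743^3 = +0.119078
d^2_{1,0}(0.7672) = -0.731045 +0.119078 = -0.611967
|D^2_{1,0}|² = |d^2_{1,0}(β)|² = (-0.611967)² = 0.374503 (the z-rotation phases have unit modulus)

P=0.3745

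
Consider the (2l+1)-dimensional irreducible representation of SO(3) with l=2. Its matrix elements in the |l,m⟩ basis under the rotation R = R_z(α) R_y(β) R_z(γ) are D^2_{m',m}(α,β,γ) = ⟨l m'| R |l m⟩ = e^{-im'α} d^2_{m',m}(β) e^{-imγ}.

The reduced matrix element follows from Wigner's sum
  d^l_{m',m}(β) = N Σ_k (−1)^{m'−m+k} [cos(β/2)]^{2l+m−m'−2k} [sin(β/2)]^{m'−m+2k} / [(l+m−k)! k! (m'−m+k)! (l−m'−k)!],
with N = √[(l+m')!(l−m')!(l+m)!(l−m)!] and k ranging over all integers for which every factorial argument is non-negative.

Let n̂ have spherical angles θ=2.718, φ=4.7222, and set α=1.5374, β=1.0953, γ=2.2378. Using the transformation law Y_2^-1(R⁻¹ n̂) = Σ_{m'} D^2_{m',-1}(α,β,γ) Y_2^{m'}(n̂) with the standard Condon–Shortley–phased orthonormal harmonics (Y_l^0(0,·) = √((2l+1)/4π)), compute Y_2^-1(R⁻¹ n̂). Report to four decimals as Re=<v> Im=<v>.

Re=0.2412 Im=-0.2890

Need the full column D^2_{m',-1} for m'=−2..2 at α=1.5374, β=1.0953, γ=2.2378.
cos(β/2)=0.853750, sin(β/2)=0.520682
d^2_{-2,-1}: single k=1 term ⇒ +0.648031;  D = +0.366019-0.534766i
d^2_{-1,-1}: k∈[0..1] ⇒ +0.531280 -0.592828 = -0.061548;  D = +0.049601+0.036440i
d^2_{0,-1}: k∈[0..1] ⇒ -0.793673 +0.295206 = -0.498467;  D = +0.308369-0.391635i
d^2_{1,-1}: k∈[0..1] ⇒ +0.592828 -0.073501 = +0.519328;  D = +0.397070+0.334719i
d^2_{2,-1}: single k=0 term ⇒ -0.241035;  D = -0.161419+0.179001i
Y_2^{m'}(θ=2.718,φ=4.7222) and Σ D·Y over m':
  (+0.3660-0.5348i)·(-0.0652+0.0013i)  (+0.0496+0.0364i)·(-0.0028-0.2895i)  (+0.3084-0.3916i)·(+0.4709+0.0000i)  (+0.3971+0.3347i)·(+0.0028-0.2895i)  (-0.1614+0.1790i)·(-0.0652-0.0013i)
Y_2^-1(R⁻¹ n̂) = +0.241208-0.288991i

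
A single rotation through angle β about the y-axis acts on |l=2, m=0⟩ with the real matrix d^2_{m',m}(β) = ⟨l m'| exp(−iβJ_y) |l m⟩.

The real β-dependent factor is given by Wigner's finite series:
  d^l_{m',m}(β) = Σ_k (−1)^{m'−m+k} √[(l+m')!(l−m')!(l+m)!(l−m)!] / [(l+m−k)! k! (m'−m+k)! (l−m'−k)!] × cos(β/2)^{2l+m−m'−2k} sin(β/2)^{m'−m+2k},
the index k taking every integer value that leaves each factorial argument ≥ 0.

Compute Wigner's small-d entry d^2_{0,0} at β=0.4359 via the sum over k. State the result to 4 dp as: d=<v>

d^2_{0,0}(β=0.4359) via Wigner's sum:
Half-angle: c=0.976343, s=0.216229. N=√(2·2·2·2)=4.000000
k∈{0,1,2} keeps every argument non-negative
  k=0: (−1)^0·4.0000/(4)·0.9763^4·0.2162^0 = +0.908676
  k=1: (−1)^1·4.0000/(1)·0.9763^2·0.2162^2 = -0.178275
  k=2: (−1)^2·4.0000/(4)·0.9763^0·0.2162^4 = +0.002186
d^2_{0,0}(0.4359) = +0.908676 -0.178275 +0.002186 = +0.732587

d=0.7326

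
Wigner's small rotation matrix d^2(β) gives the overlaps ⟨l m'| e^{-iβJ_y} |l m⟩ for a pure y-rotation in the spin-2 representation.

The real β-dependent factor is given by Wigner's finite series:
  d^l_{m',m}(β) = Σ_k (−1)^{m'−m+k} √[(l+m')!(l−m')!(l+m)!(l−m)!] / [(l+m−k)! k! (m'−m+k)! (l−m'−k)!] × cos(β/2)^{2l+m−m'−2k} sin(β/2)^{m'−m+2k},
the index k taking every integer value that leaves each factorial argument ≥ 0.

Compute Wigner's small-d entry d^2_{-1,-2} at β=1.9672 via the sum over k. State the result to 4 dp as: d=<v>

d^2_{-1,-2}(β=1.9672) via Wigner's sum:
c=cos(1.9672/2)=0.554029, s=sin(1.9672/2)=0.832497; N=√[1·6·1·24]=12.000000
Admissible k: 0..0 (factorial args all ≥0)
  k=0: (−1)^1·12.0000/(6)·0.5540^3·0.8325^1 = -0.283146
d^2_{-1,-2}(1.9672) = -0.283146

d=-0.2831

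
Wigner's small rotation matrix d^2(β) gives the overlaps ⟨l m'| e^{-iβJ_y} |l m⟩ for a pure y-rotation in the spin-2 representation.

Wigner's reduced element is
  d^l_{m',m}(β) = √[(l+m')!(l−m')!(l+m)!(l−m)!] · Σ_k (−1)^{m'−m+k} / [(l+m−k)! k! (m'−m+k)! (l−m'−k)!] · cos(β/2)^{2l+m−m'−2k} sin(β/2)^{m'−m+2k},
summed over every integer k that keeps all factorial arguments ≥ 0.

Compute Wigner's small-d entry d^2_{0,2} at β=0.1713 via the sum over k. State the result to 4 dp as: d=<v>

d^2_{0,2}(β=0.1713) via Wigner's sum:
c=cos(0.1713/2)=0.996334, s=sin(0.1713/2)=0.085545; N=√[2·2·24·1]=9.797959
The bounds max(0,m−m')=2 and min(l+m,l−m')=2 give 1 term
  k=2: (−1)^0·9.7980/(4)·0.9963^2·0.0855^2 = +0.017794
d^2_{0,2}(0.1713) = +0.017794

d=0.0178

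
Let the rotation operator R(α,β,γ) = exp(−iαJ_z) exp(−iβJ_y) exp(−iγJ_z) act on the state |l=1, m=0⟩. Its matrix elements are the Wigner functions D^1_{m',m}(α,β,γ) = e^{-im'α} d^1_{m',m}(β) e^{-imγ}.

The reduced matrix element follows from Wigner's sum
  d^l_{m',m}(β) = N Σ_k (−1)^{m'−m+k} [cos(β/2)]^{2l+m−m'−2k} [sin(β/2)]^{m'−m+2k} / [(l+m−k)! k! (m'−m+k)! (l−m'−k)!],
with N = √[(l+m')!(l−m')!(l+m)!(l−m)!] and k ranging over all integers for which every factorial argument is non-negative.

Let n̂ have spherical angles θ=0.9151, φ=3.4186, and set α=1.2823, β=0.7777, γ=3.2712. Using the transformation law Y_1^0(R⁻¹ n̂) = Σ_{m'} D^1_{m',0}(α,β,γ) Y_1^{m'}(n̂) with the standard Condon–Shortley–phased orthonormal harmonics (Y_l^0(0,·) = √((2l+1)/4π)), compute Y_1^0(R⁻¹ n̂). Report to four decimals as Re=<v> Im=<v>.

Re=0.0667 Im=0.0000

Need the full column D^1_{m',0} for m'=−1..1 at α=1.2823, β=0.7777, γ=3.2712.
cos(β/2)=0.925346, sin(β/2)=0.379125
d^1_{-1,0}: single k=1 term ⇒ +0.496136;  D = +0.141156+0.475632i
d^1_{0,0}: k∈[0..1] ⇒ +0.856265 -0.143735 = +0.712529;  D = +0.712529+0.000000i
d^1_{1,0}: single k=0 term ⇒ -0.496136;  D = -0.141156+0.475632i
Y_1^{m'}(θ=0.9151,φ=3.4186) and Σ D·Y over m':
  (+0.1412+0.4756i)·(-0.2634+0.0749i)  (+0.7125+0.0000i)·(+0.2979+0.0000i)  (-0.1412+0.4756i)·(+0.2634+0.0749i)
Y_1^0(R⁻¹ n̂) = +0.066663+0.000000i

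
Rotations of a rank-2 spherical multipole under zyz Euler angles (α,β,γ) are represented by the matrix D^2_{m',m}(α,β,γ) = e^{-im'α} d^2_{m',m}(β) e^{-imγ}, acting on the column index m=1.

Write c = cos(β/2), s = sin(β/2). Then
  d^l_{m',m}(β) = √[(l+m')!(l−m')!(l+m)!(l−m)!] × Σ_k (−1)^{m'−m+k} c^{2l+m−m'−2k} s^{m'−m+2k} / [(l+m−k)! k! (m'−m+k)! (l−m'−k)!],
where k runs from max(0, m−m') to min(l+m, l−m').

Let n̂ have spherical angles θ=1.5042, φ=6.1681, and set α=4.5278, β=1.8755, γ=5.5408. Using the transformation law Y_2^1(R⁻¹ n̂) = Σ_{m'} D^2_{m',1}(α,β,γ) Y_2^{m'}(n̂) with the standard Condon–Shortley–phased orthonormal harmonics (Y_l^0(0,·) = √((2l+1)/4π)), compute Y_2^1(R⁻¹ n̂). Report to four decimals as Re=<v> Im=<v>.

Re=-0.0468 Im=0.0468

Need the full column D^2_{m',1} for m'=−2..2 at α=4.5278, β=1.8755, γ=5.5408.
cos(β/2)=0.591604, sin(β/2)=0.806229
d^2_{-2,1}: single k=3 term ⇒ +0.620063;  D = -0.577380-0.226077i
d^2_{-1,1}: k∈[2..3] ⇒ +0.682495 -0.422507 = +0.259988;  D = +0.137617-0.220580i
d^2_{0,1}: k∈[1..2] ⇒ +0.408909 -0.759419 = -0.350511;  D = -0.258277-0.236962i
d^2_{1,1}: k∈[0..1] ⇒ +0.122496 -0.682495 = -0.559999;  D = +0.447891-0.336143i
d^2_{2,1}: single k=0 term ⇒ -0.333873;  D = +0.147993+0.299281i
Y_2^{m'}(θ=1.5042,φ=6.1681) and Σ D·Y over m':
  (-0.5774-0.2261i)·(+0.3744+0.0877i)  (+0.1376-0.2206i)·(+0.0510+0.0059i)  (-0.2583-0.2370i)·(-0.3112+0.0000i)  (+0.4479-0.3361i)·(-0.0510+0.0059i)  (+0.1480+0.2993i)·(+0.3744-0.0877i)
Y_2^1(R⁻¹ n̂) = -0.046835+0.046848i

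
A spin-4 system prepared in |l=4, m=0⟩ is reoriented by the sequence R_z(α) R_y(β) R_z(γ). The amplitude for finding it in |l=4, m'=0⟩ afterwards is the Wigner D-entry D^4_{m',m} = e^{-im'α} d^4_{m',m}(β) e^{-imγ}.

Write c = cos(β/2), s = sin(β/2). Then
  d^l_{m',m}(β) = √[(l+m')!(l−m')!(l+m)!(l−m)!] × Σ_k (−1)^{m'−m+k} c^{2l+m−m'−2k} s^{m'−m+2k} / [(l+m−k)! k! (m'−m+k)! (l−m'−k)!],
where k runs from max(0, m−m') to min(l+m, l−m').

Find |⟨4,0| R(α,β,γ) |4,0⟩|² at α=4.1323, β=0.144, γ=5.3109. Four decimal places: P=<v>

Split into d^4_{0,0}(β=0.144) × two z-phases.
With c≡cos(β/2)=0.997409 and s≡sin(β/2)=0.071938, N=[24·24·24·24]^{1/2}=576.000000
k∈{0,1,2,3,4} keeps every argument non-negative
  k=0: (−1)^0·576.0000/(576)·0.9974^8·0.0719^0 = +0.979460
  k=1: (−1)^1·576.0000/(36)·0.9974^6·0.0719^2 = -0.081522
  k=2: (−1)^2·576.0000/(16)·0.9974^4·0.0719^4 = +0.000954
  k=3: (−1)^3·576.0000/(36)·0.9974^2·0.0719^6 = -0.000002
  k=4: (−1)^4·576.0000/(576)·0.9974^0·0.0719^8 = +0.000000
d^4_{0,0}(0.144) = +0.979460 -0.081522 +0.000954 -0.000002 +0.000000 = +0.898890
|D^4_{0,0}|² = |d^4_{0,0}(β)|² = (+0.898890)² = 0.808003 (the z-rotation phases have unit modulus)

P=0.8080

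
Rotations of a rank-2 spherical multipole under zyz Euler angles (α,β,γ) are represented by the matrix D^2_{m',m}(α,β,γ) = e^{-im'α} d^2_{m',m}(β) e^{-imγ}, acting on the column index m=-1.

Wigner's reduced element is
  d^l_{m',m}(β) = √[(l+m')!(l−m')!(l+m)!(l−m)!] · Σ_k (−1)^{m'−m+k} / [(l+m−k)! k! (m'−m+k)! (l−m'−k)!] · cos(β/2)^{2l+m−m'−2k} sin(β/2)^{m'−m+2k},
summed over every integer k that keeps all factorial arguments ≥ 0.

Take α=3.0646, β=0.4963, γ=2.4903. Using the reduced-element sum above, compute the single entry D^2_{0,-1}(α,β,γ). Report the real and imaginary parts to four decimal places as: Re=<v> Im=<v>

First d^2_{0,-1}(β=0.4963), then the phase factors e^{-i(0)α} and e^{-i(-1)γ}:
c=cos(0.4963/2)=0.969368, s=sin(0.4963/2)=0.245611; N=√[2·2·1·6]=4.898979
Admissible k: 0..1 (factorial args all ≥0)
  k=0: (−1)^1·4.8990/(2)·0.9694^3·0.2456^1 = -0.548012
  k=1: (−1)^2·4.8990/(2)·0.9694^1·0.2456^3 = +0.035181
d^2_{0,-1}(0.4963) = -0.548012 +0.035181 = -0.512831
Attach z-rotation phases: D = e^{-i(0)(3.0646)}·(-0.512831)·e^{-i(-1)(2.4903)} = +0.407855-0.310886i

Re=0.4079 Im=-0.3109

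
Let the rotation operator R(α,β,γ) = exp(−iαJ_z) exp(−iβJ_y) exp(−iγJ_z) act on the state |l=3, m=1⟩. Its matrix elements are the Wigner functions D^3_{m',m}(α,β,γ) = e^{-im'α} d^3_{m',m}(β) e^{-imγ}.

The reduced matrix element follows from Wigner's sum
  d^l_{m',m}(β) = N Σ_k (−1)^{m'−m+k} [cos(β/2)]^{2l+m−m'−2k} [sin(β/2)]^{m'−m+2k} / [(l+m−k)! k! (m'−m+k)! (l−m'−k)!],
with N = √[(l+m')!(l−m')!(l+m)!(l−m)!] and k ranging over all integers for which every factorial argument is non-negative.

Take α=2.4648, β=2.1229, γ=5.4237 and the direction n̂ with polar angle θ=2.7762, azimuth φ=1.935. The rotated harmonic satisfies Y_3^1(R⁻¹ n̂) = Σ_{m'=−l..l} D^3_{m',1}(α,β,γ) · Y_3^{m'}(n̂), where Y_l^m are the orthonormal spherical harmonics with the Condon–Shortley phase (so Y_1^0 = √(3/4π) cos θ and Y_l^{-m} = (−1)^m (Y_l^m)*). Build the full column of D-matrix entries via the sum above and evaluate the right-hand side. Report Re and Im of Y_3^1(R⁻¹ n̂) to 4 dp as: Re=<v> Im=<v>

Re=-0.3256 Im=-0.2141

Need the full column D^3_{m',1} for m'=−3..3 at α=2.4648, β=2.1229, γ=5.4237.
cos(β/2)=0.487607, sin(β/2)=0.873063
d^3_{-3,1}: single k=4 term ⇒ +0.535018;  D = -0.208298+0.492804i
d^3_{-2,1}: k∈[3..4] ⇒ +0.487951 -0.782165 = -0.294214;  D = -0.259025+0.139528i
d^3_{-1,1}: k∈[2..4] ⇒ +0.258536 -1.105128 +0.442868 = -0.403723;  D = +0.397004+0.073348i
d^3_{0,1}: k∈[1..3] ⇒ +0.083365 -0.801785 +0.856819 = +0.138399;  D = +0.090351+0.104838i
d^3_{1,1}: k∈[0..2] ⇒ +0.013441 -0.344715 +0.828846 = +0.497571;  D = -0.017172-0.497275i
d^3_{2,1}: k∈[0..1] ⇒ -0.076102 +0.487951 = +0.411849;  D = -0.246705+0.329782i
d^3_{3,1}: single k=0 term ⇒ +0.166884;  D = +0.161625-0.041567i
Y_3^{m'}(θ=2.7762,φ=1.935) and Σ D·Y over m':
  (-0.2083+0.4928i)·(+0.0169+0.0088i)  (-0.2590+0.1395i)·(+0.0909-0.0811i)  (+0.3970+0.0733i)·(-0.1383-0.3627i)  (+0.0904+0.1048i)·(-0.4746+0.0000i)  (-0.0172-0.4973i)·(+0.1383-0.3627i)  (-0.2467+0.3298i)·(+0.0909+0.0811i)  (+0.1616-0.0416i)·(-0.0169+0.0088i)
Y_3^1(R⁻¹ n̂) = -0.325551-0.214133i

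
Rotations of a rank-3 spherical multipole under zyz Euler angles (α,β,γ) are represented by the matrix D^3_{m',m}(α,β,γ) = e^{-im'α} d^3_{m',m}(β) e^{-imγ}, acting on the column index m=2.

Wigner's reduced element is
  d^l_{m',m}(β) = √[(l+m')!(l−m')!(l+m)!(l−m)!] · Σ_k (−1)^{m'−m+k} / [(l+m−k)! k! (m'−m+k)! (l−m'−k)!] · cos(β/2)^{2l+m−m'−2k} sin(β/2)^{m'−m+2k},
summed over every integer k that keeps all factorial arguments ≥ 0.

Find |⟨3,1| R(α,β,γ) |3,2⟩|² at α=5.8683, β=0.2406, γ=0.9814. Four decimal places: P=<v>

P=0.1262

Split into d^3_{1,2}(β=0.2406) × two z-phases.
c=cos(0.2406/2)=0.992773, s=sin(0.2406/2)=0.120010; N=√[24·2·120·1]=75.894664
k∈{1,2} keeps every argument non-negative
  k=1: (−1)^0·75.8947/(24)·0.9928^5·0.1200^1 = +0.365988
  k=2: (−1)^1·75.8947/(12)·0.9928^3·0.1200^3 = -0.010696
d^3_{1,2}(0.2406) = +0.365988 -0.010696 = +0.355292
|D^3_{1,2}|² = |d^3_{1,2}(β)|² = (+0.355292)² = 0.126232 (the z-rotation phases have unit modulus)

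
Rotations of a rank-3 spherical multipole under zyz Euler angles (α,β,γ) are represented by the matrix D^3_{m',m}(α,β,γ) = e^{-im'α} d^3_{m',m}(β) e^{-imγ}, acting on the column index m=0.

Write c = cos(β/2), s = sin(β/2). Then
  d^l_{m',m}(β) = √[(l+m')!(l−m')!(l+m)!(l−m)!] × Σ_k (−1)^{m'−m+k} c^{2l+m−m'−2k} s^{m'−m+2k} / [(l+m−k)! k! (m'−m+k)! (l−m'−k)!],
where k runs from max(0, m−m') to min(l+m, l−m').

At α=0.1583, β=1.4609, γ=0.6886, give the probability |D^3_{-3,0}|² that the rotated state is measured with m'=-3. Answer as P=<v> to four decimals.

P=0.3014

D^3_{-3,0}(0.1583,1.4609,0.6886) = e^{-i·-3·0.1583}·d^3_{-3,0}(1.4609)·e^{-i·0·0.6886}. Compute d first:
c=cos(1.4609/2)=0.744874, s=sin(1.4609/2)=0.667205; N=√[1·720·6·6]=160.996894
k: max(0,(0)−(-3))=3 … min(3+(0),3−(-3))=3
  k=3: (−1)^0·160.9969/(36)·0.7449^3·0.6672^3 = +0.548961
d^3_{-3,0}(1.4609) = +0.548961
|D^3_{-3,0}|² = |d^3_{-3,0}(β)|² = (+0.548961)² = 0.301358 (the z-rotation phases have unit modulus)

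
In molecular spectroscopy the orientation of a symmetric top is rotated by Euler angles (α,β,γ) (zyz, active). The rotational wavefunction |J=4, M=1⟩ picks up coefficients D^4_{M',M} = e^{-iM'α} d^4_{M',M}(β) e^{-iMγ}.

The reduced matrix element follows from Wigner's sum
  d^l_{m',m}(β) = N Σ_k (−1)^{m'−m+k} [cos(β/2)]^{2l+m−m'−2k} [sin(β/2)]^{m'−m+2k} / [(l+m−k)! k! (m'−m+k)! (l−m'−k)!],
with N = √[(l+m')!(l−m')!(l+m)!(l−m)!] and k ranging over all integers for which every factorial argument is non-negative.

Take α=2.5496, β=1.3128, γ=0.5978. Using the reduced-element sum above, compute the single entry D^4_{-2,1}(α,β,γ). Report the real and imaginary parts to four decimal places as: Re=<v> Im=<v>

First d^4_{-2,1}(β=1.3128), then the phase factors e^{-i(-2)α} and e^{-i(1)γ}:
Half-angle: c=0.792194, s=0.610269. N=√(2·720·120·6)=1018.233765
Admissible k: 3..5 (factorial args all ≥0)
  k=3: (−1)^0·1018.2338/(72)·0.7922^5·0.6103^3 = +1.002853
  k=4: (−1)^1·1018.2338/(48)·0.7922^3·0.6103^5 = -0.892704
  k=5: (−1)^2·1018.2338/(240)·0.7922^1·0.6103^7 = +0.105954
d^4_{-2,1}(1.3128) = +1.002853 -0.892704 +0.105954 = +0.216103
Attach z-rotation phases: D = e^{-i(-2)(2.5496)}·(+0.216103)·e^{-i(1)(0.5978)} = -0.045258-0.211310i

Re=-0.0453 Im=-0.2113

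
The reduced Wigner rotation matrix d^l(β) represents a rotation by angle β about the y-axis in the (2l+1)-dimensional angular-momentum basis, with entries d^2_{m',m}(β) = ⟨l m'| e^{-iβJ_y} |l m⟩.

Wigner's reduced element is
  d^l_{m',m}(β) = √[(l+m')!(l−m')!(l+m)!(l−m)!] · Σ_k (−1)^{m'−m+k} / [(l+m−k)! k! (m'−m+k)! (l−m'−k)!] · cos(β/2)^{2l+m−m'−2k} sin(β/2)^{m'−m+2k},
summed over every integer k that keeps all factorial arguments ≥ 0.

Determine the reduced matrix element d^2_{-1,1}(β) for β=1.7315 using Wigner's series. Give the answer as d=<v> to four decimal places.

d^2_{-1,1}(β=1.7315) via Wigner's sum:
With c≡cos(β/2)=0.648069 and s≡sin(β/2)=0.761582, N=[1·6·6·1]^{1/2}=6.000000
The bounds max(0,m−m')=2 and min(l+m,l−m')=3 give 2 terms
  k=2: (−1)^0·6.0000/(2)·0.6481^2·0.7616^2 = +0.730797
  k=3: (−1)^1·6.0000/(6)·0.6481^0·0.7616^4 = -0.336407
d^2_{-1,1}(1.7315) = +0.730797 -0.336407 = +0.394389

d=0.3944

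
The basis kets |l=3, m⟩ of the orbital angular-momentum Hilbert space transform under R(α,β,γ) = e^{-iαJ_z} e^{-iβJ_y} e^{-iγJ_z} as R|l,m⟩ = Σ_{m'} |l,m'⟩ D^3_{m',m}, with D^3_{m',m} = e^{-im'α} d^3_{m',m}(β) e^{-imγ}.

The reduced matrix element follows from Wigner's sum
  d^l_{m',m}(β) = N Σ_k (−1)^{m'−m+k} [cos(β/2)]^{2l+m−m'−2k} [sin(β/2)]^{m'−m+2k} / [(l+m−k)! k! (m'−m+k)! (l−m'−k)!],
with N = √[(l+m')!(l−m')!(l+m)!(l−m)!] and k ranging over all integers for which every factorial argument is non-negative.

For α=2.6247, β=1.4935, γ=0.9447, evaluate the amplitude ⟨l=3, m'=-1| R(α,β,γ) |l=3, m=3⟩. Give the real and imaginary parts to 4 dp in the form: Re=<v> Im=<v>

D^3_{-1,3}(2.6247,1.4935,0.9447) = e^{-i·-1·2.6247}·d^3_{-1,3}(1.4935)·e^{-i·3·0.9447}. Compute d first:
c=cos(1.4935/2)=0.733900, s=sin(1.4935/2)=0.679257; N=√[2·24·720·1]=185.903201
The bounds max(0,m−m')=4 and min(l+m,l−m')=4 give 1 term
  k=4: (−1)^0·185.9032/(48)·0.7339^2·0.6793^4 = +0.444075
d^3_{-1,3}(1.4935) = +0.444075
D = (-0.869359+0.494181i)·(+0.444075)·(-0.953095-0.302670i) = +0.434375-0.092311i

Re=0.4344 Im=-0.0923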